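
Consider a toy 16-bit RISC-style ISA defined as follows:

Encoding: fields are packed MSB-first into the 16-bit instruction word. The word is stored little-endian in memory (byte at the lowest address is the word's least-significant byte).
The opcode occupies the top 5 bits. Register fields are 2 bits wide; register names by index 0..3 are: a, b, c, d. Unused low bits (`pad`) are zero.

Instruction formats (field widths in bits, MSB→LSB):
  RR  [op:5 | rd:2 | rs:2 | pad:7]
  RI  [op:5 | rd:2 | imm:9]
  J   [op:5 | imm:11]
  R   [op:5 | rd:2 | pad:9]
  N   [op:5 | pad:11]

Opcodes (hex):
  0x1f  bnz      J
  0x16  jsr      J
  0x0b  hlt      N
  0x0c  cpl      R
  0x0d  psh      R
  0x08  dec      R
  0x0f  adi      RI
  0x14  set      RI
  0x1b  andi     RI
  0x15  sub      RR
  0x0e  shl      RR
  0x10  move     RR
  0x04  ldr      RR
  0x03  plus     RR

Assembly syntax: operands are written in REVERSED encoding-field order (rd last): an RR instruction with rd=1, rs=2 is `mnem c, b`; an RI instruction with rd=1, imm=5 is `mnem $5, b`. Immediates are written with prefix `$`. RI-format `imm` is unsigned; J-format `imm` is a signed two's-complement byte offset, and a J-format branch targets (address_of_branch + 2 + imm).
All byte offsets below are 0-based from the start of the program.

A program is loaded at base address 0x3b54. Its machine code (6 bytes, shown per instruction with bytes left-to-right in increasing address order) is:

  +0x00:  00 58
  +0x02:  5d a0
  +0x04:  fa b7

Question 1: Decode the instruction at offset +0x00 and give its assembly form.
hlt

off 0x00: read 00 58 as little → 0x5800
  top 5b → 0xb → hlt [N]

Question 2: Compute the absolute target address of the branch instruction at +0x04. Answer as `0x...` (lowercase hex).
+0x04: fa b7 ⇒ word 0xb7fa (little)
  top 5b → 0x16 → jsr [J]
  imm: (w>>0)&0x7ff=0x7fa (s11→-6) → $-6
  target = base 0x3b54 + off 0x04 + 2 + imm -6 = 0x3b54

0x3b54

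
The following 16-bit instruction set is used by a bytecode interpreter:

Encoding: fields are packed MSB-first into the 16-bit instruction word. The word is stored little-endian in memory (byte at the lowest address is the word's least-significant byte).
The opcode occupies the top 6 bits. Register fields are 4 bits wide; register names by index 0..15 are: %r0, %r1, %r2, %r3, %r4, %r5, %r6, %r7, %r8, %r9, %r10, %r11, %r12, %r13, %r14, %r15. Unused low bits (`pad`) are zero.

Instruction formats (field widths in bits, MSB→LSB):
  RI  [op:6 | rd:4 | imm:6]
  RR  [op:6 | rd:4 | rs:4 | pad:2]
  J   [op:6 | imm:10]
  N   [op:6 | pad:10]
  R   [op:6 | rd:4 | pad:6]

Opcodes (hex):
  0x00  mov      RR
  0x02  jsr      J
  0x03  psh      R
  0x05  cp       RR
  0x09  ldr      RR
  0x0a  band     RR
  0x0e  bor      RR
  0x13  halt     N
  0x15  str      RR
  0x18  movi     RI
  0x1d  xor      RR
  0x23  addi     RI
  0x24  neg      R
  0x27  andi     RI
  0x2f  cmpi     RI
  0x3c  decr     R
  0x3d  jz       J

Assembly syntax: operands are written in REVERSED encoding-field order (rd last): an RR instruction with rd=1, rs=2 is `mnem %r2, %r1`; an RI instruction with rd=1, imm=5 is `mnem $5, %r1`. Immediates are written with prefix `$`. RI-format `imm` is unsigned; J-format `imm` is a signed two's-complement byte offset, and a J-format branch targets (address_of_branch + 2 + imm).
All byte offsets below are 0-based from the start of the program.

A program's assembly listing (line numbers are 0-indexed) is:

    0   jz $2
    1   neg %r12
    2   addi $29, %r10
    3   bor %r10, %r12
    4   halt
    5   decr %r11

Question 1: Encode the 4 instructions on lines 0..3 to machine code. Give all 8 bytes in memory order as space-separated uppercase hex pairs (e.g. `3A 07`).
02 F4 00 93 9D 8E 28 3B

line 0 (jz): pack op=0x3d:6|imm=2:10 = 0xf402; little→ 02 f4
line 1 (neg): pack op=0x24:6|rd=12:4|pad=0:6 = 0x9300; little→ 00 93
line 2 (addi): pack op=0x23:6|rd=10:4|imm=29:6 = 0x8e9d; little→ 9d 8e
line 3 (bor): pack op=0xe:6|rd=12:4|rs=10:4|pad=0:2 = 0x3b28; little→ 28 3b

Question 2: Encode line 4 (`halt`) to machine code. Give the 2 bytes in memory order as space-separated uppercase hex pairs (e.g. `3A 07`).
00 4C

4. halt fields op=0x13:6|pad=0:10 → word 4c00h → 00 4c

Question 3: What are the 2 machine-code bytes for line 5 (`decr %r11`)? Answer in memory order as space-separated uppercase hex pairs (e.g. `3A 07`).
C0 F2

5. decr fields op=0x3c:6|rd=11:4|pad=0:6 → word f2c0h → c0 f2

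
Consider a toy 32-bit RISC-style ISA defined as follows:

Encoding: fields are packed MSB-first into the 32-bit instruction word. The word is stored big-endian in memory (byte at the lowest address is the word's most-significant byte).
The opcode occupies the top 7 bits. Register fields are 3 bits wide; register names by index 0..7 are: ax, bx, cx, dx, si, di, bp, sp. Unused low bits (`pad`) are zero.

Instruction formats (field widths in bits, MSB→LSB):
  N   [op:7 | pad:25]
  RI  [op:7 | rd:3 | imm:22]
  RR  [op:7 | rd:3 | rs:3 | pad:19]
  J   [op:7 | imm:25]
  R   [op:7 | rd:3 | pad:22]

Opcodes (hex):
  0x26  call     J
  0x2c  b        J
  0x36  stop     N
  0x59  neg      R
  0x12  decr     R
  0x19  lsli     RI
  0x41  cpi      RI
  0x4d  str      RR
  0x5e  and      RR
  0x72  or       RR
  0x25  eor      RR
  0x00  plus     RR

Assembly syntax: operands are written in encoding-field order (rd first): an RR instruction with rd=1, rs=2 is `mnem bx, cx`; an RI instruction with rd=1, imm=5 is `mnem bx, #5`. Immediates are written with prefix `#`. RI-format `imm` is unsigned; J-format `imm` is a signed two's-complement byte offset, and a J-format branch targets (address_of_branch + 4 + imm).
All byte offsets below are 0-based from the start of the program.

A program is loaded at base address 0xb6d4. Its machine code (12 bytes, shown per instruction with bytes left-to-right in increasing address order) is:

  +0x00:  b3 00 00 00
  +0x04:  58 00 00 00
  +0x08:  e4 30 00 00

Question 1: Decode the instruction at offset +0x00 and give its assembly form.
neg si

[00] b3 00 00 00 → 0xb3000000
  op=0xb3000000>>25=0x59 ⇒ neg (R)
  [24:22] rd=4 = si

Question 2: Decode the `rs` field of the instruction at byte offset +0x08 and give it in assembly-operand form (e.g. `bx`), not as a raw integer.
bp

+0x08: e4 30 00 00 ⇒ word 0xe4300000 (big)
  opcode bits[31:25]=0x72: or/RR
  rd@[24:22]=0x0 ⇒ ax
  rs@[21:19]=0x6 ⇒ bp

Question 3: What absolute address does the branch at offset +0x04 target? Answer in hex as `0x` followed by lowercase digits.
0xb6dc

off 0x04: read 58 00 00 00 as big → 0x58000000
  top 7b → 0x2c → b [J]
  imm@[24:0]=0x0 ⇒ #0
  target = base 0xb6d4 + off 0x04 + 4 + imm 0 = 0xb6dc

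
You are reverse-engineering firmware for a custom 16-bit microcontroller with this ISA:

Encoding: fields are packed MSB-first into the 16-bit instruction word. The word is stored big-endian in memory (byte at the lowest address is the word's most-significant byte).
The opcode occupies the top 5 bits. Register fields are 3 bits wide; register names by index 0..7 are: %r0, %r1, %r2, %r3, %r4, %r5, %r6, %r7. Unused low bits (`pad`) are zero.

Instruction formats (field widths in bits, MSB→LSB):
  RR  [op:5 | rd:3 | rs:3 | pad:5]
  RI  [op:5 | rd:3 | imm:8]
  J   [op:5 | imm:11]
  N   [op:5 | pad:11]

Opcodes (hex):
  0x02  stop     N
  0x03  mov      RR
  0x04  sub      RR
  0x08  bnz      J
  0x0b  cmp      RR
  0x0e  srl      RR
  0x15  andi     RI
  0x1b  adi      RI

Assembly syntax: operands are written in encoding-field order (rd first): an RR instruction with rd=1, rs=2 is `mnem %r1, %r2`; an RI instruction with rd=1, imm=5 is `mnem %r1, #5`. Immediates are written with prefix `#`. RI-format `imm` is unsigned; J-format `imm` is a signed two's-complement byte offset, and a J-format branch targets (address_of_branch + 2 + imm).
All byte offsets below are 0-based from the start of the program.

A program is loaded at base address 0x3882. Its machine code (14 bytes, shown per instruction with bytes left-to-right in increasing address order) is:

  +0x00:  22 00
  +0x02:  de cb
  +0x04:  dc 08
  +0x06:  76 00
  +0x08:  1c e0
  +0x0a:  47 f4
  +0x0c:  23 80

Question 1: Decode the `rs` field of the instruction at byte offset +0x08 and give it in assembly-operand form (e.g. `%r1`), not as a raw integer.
%r7

[08] 1c e0 → 0x1ce0
  top 5b → 0x3 → mov [RR]
  rd: (w>>8)&0x7=0x4 → %r4
  rs: (w>>5)&0x7=0x7 → %r7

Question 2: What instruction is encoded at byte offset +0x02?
adi %r6, #203

+0x02: de cb ⇒ word 0xdecb (big)
  top 5b → 0x1b → adi [RI]
  rd@[10:8]=0x6 ⇒ %r6
  imm@[7:0]=0xcb ⇒ #203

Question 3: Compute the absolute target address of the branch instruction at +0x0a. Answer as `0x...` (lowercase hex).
0x3882

+0x0a: 47 f4 ⇒ word 0x47f4 (big)
  top 5b → 0x8 → bnz [J]
  imm@[10:0]=0x7f4 (s11→-12) ⇒ #-12
  target = base 0x3882 + off 0x0a + 2 + imm -12 = 0x3882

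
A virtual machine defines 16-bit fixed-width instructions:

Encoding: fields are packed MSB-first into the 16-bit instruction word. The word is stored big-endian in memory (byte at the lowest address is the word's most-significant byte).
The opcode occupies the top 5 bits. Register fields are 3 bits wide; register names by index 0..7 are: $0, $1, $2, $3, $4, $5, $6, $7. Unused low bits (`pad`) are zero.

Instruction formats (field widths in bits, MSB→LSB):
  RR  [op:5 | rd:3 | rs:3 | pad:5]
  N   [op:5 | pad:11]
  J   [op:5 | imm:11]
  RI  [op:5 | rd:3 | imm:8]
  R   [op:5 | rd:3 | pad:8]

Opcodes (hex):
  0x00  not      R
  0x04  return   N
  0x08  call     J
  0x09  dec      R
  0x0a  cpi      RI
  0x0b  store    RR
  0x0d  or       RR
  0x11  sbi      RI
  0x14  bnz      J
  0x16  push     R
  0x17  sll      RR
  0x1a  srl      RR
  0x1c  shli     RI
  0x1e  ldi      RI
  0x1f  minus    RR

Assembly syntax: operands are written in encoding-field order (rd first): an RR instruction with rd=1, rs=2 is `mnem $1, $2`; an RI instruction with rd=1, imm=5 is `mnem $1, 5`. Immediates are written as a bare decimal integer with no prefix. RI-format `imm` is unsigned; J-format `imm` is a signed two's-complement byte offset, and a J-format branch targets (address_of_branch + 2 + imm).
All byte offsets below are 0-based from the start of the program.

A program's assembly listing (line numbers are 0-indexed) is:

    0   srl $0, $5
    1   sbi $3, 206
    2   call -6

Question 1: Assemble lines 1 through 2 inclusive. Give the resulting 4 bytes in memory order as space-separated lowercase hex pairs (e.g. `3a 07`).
1. sbi fields op=0x11:5|rd=3:3|imm=206:8 → word 8bceh → 8b ce
2. call fields op=0x8:5|imm=-6:11 → word 47fah → 47 fa

8b ce 47 fa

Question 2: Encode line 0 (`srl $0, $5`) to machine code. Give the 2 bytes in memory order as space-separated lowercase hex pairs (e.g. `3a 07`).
L0: srl op=0x1a:5|rd=0:3|rs=5:3|pad=0:5 ⇒ 0xd0a0 ⇒ big d0 a0

d0 a0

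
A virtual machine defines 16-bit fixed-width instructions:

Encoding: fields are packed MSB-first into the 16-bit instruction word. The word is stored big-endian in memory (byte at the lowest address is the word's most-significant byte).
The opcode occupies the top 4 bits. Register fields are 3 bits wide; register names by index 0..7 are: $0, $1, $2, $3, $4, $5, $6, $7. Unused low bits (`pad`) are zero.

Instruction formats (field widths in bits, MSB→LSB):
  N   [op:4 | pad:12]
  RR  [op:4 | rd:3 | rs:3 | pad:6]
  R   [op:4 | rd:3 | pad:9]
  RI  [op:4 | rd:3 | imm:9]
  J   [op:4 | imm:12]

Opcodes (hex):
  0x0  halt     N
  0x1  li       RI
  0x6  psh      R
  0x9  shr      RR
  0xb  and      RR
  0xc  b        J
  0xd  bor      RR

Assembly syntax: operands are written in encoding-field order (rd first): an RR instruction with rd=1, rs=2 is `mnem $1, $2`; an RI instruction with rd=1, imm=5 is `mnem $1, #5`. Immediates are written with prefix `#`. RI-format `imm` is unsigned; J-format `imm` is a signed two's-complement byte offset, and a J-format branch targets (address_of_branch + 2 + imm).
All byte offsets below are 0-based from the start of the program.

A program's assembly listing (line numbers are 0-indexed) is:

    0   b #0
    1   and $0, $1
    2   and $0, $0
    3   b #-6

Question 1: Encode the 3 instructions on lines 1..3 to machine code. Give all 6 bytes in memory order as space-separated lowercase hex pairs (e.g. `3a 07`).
line 1 (and): pack op=0xb:4|rd=0:3|rs=1:3|pad=0:6 = 0xb040; big→ b0 40
line 2 (and): pack op=0xb:4|rd=0:3|rs=0:3|pad=0:6 = 0xb000; big→ b0 00
line 3 (b): pack op=0xc:4|imm=-6:12 = 0xcffa; big→ cf fa

b0 40 b0 00 cf fa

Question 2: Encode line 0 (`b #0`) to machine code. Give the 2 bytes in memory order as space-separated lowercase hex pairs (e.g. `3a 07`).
c0 00

0. b fields op=0xc:4|imm=0:12 → word c000h → c0 00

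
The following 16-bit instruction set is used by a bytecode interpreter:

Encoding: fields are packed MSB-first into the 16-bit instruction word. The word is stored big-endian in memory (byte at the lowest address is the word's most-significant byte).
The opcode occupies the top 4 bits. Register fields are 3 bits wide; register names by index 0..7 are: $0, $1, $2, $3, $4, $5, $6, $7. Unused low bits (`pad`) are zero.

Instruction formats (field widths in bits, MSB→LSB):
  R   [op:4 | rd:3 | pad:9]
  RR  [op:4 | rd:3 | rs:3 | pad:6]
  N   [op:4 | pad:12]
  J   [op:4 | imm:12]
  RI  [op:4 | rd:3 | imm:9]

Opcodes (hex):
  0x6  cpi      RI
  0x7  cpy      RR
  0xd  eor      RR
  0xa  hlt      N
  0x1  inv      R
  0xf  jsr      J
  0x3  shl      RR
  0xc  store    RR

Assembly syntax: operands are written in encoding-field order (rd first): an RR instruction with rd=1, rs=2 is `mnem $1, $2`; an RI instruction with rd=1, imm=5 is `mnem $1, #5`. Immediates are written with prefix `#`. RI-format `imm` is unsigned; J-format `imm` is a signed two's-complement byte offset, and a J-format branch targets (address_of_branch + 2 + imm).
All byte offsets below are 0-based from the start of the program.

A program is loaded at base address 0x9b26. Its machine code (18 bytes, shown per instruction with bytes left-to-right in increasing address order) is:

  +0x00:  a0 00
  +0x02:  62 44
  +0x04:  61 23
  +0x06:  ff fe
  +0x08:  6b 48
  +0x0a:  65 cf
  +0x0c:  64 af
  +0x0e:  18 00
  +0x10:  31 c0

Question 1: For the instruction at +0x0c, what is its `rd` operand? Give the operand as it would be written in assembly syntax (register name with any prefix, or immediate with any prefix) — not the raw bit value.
off 0x0c: read 64 af as big → 0x64af
  op=0x64af>>12=0x6 ⇒ cpi (RI)
  rd@[11:9]=0x2 ⇒ $2
  imm@[8:0]=0xaf ⇒ #175

$2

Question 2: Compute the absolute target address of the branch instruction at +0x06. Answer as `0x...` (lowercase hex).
off 0x06: read ff fe as big → 0xfffe
  top 4b → 0xf → jsr [J]
  imm: (w>>0)&0xfff=0xffe (s12→-2) → #-2
  target = base 0x9b26 + off 0x06 + 2 + imm -2 = 0x9b2c

0x9b2c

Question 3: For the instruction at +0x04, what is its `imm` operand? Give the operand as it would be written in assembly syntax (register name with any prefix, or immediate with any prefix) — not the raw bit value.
[04] 61 23 → 0x6123
  op=0x6123>>12=0x6 ⇒ cpi (RI)
  [11:9] rd=0 = $0
  [8:0] imm=291 = #291

#291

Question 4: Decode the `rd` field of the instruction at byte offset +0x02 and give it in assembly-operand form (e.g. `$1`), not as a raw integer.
$1

+0x02: 62 44 ⇒ word 0x6244 (big)
  top 4b → 0x6 → cpi [RI]
  rd: (w>>9)&0x7=0x1 → $1
  imm: (w>>0)&0x1ff=0x44 → #68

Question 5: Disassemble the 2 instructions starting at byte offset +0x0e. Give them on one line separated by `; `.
off 0x0e: read 18 00 as big → 0x1800
  top 4b → 0x1 → inv [R]
  rd@[11:9]=0x4 ⇒ $4
off 0x10: read 31 c0 as big → 0x31c0
  top 4b → 0x3 → shl [RR]
  rd@[11:9]=0x0 ⇒ $0
  rs@[8:6]=0x7 ⇒ $7

inv $4; shl $0, $7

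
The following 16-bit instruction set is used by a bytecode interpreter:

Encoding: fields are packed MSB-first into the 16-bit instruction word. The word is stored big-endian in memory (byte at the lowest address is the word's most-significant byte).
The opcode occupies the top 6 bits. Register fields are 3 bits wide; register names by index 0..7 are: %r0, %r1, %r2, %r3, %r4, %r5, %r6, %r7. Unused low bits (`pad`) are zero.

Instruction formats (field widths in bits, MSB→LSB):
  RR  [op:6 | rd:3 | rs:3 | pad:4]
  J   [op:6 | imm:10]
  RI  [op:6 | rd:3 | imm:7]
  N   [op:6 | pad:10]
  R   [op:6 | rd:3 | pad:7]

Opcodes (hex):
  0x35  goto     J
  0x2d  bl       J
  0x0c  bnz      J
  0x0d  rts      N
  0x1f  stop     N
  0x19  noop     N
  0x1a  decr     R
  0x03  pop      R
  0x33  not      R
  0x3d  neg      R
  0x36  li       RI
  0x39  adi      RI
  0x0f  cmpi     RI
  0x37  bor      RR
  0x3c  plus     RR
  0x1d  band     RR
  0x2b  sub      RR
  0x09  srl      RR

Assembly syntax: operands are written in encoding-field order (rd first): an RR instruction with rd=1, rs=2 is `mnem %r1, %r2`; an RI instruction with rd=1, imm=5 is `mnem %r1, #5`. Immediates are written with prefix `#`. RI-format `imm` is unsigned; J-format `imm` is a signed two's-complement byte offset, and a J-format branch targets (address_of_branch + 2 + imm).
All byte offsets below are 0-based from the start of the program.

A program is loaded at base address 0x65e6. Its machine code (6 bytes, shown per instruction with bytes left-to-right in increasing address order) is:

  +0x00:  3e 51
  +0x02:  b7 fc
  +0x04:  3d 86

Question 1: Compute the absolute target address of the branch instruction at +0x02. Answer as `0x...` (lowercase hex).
@+02  big-endian(b7 fc) = 0xb7fc
  top 6b → 0x2d → bl [J]
  imm: (w>>0)&0x3ff=0x3fc (s10→-4) → #-4
  target = base 0x65e6 + off 0x02 + 2 + imm -4 = 0x65e6

0x65e6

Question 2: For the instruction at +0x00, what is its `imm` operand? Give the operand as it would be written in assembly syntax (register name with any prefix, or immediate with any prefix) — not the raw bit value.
[00] 3e 51 → 0x3e51
  op=0x3e51>>10=0xf ⇒ cmpi (RI)
  [9:7] rd=4 = %r4
  [6:0] imm=81 = #81

#81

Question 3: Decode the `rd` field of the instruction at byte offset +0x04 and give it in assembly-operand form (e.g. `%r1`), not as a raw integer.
%r3

+0x04: 3d 86 ⇒ word 0x3d86 (big)
  top 6b → 0xf → cmpi [RI]
  rd@[9:7]=0x3 ⇒ %r3
  imm@[6:0]=0x6 ⇒ #6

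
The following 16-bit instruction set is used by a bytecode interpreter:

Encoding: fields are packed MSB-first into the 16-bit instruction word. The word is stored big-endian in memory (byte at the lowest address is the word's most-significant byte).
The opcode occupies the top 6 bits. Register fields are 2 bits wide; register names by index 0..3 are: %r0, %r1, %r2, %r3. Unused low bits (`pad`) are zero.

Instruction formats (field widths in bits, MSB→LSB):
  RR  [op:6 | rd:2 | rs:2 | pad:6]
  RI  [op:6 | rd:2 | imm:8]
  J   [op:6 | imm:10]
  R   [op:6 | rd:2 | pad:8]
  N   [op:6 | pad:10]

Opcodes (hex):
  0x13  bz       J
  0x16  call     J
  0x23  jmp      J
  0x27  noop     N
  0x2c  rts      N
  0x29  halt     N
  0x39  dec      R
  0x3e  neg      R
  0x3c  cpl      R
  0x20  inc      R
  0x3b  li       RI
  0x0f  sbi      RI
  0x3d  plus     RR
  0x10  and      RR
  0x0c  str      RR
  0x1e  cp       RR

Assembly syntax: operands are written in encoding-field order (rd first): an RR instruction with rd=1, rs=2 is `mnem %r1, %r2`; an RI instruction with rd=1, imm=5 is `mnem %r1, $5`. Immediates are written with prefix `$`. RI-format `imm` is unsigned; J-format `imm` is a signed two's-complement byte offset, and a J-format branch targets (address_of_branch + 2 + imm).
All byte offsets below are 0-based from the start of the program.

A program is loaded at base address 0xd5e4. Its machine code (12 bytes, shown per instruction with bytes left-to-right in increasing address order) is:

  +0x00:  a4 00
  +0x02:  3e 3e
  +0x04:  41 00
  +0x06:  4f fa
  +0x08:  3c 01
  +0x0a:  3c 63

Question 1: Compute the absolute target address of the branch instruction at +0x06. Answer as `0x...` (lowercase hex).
@+06  big-endian(4f fa) = 0x4ffa
  opcode bits[15:10]=0x13: bz/J
  imm@[9:0]=0x3fa (s10→-6) ⇒ $-6
  target = base 0xd5e4 + off 0x06 + 2 + imm -6 = 0xd5e6

0xd5e6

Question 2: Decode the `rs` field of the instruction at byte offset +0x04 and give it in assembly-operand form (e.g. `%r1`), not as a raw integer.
@+04  big-endian(41 00) = 0x4100
  op=0x4100>>10=0x10 ⇒ and (RR)
  rd@[9:8]=0x1 ⇒ %r1
  rs@[7:6]=0x0 ⇒ %r0

%r0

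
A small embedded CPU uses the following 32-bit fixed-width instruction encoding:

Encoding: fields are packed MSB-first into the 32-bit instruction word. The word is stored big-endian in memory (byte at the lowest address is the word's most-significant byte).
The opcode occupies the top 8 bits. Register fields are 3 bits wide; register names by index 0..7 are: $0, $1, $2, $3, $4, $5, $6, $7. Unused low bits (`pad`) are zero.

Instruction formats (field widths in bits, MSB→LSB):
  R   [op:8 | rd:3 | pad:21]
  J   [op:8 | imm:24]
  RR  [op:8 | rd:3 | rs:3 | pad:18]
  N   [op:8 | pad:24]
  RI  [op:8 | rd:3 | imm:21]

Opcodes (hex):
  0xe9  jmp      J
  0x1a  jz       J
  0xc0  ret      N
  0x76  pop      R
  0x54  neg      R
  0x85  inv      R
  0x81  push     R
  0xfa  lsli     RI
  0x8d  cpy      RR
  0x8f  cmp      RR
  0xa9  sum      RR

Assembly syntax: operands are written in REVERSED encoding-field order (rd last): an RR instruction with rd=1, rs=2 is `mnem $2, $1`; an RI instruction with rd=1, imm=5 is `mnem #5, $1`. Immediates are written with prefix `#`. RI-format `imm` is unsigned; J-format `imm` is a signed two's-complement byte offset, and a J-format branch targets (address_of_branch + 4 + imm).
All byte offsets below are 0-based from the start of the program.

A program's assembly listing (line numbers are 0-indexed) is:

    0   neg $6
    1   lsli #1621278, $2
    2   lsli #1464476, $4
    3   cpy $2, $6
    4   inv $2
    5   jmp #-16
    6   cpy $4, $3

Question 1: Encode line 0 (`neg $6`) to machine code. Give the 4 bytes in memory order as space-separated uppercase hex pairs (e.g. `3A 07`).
54 C0 00 00

L0: neg op=0x54:8|rd=6:3|pad=0:21 ⇒ 0x54c00000 ⇒ big 54 c0 00 00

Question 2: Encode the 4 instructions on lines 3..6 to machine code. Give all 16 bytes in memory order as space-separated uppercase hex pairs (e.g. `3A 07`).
8D C8 00 00 85 40 00 00 E9 FF FF F0 8D 70 00 00

line 3 (cpy): pack op=0x8d:8|rd=6:3|rs=2:3|pad=0:18 = 0x8dc80000; big→ 8d c8 00 00
line 4 (inv): pack op=0x85:8|rd=2:3|pad=0:21 = 0x85400000; big→ 85 40 00 00
line 5 (jmp): pack op=0xe9:8|imm=-16:24 = 0xe9fffff0; big→ e9 ff ff f0
line 6 (cpy): pack op=0x8d:8|rd=3:3|rs=4:3|pad=0:18 = 0x8d700000; big→ 8d 70 00 00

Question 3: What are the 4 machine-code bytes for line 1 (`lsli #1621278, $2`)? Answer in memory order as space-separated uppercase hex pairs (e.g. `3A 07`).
FA 58 BD 1E

line 1 (lsli): pack op=0xfa:8|rd=2:3|imm=1621278:21 = 0xfa58bd1e; big→ fa 58 bd 1e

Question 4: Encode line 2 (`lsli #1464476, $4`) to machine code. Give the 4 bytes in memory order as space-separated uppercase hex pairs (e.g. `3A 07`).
FA 96 58 9C

2. lsli fields op=0xfa:8|rd=4:3|imm=1464476:21 → word fa96589ch → fa 96 58 9c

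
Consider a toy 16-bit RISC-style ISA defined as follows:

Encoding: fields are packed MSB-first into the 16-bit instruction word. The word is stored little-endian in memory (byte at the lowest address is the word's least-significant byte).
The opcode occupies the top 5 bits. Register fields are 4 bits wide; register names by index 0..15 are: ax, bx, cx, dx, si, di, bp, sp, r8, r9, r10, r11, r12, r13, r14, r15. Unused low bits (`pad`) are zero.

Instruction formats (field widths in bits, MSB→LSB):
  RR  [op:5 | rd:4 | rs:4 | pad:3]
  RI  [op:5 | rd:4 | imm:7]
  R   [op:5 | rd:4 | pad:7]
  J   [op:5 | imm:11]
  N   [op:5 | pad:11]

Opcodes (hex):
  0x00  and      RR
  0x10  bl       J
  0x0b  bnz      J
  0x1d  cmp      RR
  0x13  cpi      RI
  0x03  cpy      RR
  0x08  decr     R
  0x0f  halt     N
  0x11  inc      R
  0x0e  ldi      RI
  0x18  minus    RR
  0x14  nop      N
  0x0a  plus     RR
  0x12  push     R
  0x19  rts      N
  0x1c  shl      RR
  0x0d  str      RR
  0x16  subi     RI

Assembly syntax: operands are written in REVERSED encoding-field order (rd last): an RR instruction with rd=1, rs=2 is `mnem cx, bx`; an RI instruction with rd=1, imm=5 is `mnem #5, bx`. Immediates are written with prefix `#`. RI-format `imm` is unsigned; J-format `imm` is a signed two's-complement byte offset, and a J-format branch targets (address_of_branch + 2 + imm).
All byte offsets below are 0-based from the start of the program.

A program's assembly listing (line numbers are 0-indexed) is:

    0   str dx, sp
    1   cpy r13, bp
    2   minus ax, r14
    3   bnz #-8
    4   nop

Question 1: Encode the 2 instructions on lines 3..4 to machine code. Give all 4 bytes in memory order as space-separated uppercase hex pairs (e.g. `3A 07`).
F8 5F 00 A0

line 3 (bnz): pack op=0xb:5|imm=-8:11 = 0x5ff8; little→ f8 5f
line 4 (nop): pack op=0x14:5|pad=0:11 = 0xa000; little→ 00 a0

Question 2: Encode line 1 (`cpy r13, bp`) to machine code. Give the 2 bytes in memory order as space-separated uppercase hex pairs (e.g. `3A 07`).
68 1B

L1: cpy op=0x3:5|rd=6:4|rs=13:4|pad=0:3 ⇒ 0x1b68 ⇒ little 68 1b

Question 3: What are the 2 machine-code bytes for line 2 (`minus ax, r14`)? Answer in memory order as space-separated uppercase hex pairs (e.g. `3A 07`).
L2: minus op=0x18:5|rd=14:4|rs=0:4|pad=0:3 ⇒ 0xc700 ⇒ little 00 c7

00 C7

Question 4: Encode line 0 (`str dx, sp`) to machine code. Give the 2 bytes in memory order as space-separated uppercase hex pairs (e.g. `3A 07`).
L0: str op=0xd:5|rd=7:4|rs=3:4|pad=0:3 ⇒ 0x6b98 ⇒ little 98 6b

98 6B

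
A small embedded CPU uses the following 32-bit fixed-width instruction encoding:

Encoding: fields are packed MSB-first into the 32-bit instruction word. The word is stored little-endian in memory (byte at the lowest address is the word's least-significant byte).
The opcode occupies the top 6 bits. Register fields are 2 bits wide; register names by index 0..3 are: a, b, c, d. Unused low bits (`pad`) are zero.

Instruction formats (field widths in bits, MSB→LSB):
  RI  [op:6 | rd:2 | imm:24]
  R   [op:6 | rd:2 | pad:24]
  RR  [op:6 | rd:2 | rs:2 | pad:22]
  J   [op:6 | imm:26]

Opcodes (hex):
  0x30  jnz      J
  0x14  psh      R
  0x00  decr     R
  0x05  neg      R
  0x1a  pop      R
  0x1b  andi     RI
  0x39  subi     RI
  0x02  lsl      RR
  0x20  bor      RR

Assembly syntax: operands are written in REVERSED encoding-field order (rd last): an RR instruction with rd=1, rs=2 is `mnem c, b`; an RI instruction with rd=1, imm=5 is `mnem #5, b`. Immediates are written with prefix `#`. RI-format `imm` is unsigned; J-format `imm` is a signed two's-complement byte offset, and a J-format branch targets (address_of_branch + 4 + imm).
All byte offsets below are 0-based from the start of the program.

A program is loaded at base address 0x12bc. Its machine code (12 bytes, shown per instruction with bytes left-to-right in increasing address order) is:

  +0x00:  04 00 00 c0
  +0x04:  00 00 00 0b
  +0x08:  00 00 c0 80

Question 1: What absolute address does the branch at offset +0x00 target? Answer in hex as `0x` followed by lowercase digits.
[00] 04 00 00 c0 → 0xc0000004
  top 6b → 0x30 → jnz [J]
  imm: (w>>0)&0x3ffffff=0x4 → #4
  target = base 0x12bc + off 0x00 + 4 + imm 4 = 0x12c4

0x12c4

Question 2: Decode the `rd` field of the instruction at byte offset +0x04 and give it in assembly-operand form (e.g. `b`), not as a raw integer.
d

[04] 00 00 00 0b → 0x0b000000
  op=0x0b000000>>26=0x2 ⇒ lsl (RR)
  rd: (w>>24)&0x3=0x3 → d
  rs: (w>>22)&0x3=0x0 → a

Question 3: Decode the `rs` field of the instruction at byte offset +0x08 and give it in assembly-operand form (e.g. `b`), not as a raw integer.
d

off 0x08: read 00 00 c0 80 as little → 0x80c00000
  op=0x80c00000>>26=0x20 ⇒ bor (RR)
  [25:24] rd=0 = a
  [23:22] rs=3 = d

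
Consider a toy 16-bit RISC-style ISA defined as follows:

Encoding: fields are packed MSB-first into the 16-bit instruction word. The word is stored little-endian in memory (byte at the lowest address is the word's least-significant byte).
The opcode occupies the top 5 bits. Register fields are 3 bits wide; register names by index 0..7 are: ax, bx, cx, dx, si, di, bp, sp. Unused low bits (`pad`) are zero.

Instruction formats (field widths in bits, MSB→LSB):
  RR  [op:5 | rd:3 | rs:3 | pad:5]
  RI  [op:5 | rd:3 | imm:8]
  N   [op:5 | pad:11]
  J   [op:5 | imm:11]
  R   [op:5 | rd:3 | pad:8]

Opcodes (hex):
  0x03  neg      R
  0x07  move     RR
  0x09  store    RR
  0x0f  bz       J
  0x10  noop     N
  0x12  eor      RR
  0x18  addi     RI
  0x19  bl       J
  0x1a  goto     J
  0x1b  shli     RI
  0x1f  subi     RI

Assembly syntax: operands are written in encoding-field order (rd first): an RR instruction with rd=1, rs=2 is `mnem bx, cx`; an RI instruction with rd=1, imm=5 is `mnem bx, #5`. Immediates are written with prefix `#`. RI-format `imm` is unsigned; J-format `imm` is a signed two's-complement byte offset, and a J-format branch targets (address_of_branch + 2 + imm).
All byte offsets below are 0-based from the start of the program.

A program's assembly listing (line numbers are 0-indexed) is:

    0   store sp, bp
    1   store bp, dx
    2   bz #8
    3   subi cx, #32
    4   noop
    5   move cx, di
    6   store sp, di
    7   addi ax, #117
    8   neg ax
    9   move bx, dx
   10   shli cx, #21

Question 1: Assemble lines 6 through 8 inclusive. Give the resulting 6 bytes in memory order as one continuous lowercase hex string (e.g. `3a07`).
6. store fields op=0x9:5|rd=7:3|rs=5:3|pad=0:5 → word 4fa0h → a0 4f
7. addi fields op=0x18:5|rd=0:3|imm=117:8 → word c075h → 75 c0
8. neg fields op=0x3:5|rd=0:3|pad=0:8 → word 1800h → 00 18

a04f75c00018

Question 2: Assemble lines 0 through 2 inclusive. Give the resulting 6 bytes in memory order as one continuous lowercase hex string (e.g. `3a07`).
c04f604e0878

0. store fields op=0x9:5|rd=7:3|rs=6:3|pad=0:5 → word 4fc0h → c0 4f
1. store fields op=0x9:5|rd=6:3|rs=3:3|pad=0:5 → word 4e60h → 60 4e
2. bz fields op=0xf:5|imm=8:11 → word 7808h → 08 78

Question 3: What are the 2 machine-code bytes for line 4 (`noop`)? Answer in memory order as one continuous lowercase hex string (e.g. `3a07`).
0080

L4: noop op=0x10:5|pad=0:11 ⇒ 0x8000 ⇒ little 00 80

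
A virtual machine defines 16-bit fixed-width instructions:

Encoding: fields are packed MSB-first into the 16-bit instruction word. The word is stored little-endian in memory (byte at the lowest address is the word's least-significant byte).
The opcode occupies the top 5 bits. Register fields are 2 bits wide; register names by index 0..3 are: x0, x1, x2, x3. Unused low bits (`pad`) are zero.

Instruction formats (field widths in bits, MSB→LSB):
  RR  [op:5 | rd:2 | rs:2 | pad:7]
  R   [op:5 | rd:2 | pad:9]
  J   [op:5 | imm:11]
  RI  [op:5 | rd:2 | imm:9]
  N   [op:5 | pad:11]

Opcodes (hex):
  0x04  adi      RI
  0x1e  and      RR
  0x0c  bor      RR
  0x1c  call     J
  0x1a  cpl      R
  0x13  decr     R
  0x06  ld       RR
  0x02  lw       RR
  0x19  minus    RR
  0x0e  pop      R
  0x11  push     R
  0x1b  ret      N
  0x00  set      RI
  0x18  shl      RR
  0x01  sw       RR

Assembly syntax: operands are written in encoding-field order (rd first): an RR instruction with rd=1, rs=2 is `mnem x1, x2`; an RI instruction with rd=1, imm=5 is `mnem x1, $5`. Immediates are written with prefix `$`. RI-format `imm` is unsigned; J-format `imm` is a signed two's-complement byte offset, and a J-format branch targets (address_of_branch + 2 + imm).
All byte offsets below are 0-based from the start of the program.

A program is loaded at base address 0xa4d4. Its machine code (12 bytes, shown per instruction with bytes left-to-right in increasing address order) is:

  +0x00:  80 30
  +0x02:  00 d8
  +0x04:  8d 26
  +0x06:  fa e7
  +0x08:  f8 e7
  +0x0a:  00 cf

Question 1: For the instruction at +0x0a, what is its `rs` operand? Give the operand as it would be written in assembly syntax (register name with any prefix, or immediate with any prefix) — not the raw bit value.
x2

off 0x0a: read 00 cf as little → 0xcf00
  top 5b → 0x19 → minus [RR]
  rd@[10:9]=0x3 ⇒ x3
  rs@[8:7]=0x2 ⇒ x2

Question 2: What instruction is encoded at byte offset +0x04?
[04] 8d 26 → 0x268d
  opcode bits[15:11]=0x4: adi/RI
  [10:9] rd=3 = x3
  [8:0] imm=141 = $141

adi x3, $141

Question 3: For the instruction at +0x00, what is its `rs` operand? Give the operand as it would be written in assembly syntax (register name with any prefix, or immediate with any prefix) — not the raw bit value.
x1

@+00  little-endian(80 30) = 0x3080
  opcode bits[15:11]=0x6: ld/RR
  [10:9] rd=0 = x0
  [8:7] rs=1 = x1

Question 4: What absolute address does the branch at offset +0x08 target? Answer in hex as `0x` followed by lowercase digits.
+0x08: f8 e7 ⇒ word 0xe7f8 (little)
  opcode bits[15:11]=0x1c: call/J
  imm: (w>>0)&0x7ff=0x7f8 (s11→-8) → $-8
  target = base 0xa4d4 + off 0x08 + 2 + imm -8 = 0xa4d6

0xa4d6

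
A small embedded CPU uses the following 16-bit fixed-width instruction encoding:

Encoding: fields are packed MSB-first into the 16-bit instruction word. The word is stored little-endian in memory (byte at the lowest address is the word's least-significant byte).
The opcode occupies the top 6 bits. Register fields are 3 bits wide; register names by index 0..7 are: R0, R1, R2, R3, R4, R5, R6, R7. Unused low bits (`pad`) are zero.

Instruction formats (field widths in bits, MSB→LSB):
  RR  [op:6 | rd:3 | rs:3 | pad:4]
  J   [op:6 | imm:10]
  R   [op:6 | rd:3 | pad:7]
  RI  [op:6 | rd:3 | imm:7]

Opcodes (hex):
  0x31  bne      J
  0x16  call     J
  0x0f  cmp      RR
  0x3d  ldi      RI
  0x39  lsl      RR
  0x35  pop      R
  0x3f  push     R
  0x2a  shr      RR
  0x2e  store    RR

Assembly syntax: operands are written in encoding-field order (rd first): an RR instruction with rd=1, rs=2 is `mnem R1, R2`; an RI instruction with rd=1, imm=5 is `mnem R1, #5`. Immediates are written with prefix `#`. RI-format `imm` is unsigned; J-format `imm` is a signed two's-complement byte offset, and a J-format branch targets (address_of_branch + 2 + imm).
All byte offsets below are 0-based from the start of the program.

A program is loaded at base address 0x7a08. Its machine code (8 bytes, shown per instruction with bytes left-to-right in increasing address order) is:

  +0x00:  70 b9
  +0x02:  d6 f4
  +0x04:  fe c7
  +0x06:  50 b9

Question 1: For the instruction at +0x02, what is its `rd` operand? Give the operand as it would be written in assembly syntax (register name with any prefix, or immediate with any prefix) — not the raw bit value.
R1

+0x02: d6 f4 ⇒ word 0xf4d6 (little)
  op=0xf4d6>>10=0x3d ⇒ ldi (RI)
  [9:7] rd=1 = R1
  [6:0] imm=86 = #86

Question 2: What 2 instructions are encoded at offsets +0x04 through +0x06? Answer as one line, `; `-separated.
bne #-2; store R2, R5

[04] fe c7 → 0xc7fe
  op=0xc7fe>>10=0x31 ⇒ bne (J)
  imm: (w>>0)&0x3ff=0x3fe (s10→-2) → #-2
[06] 50 b9 → 0xb950
  op=0xb950>>10=0x2e ⇒ store (RR)
  rd: (w>>7)&0x7=0x2 → R2
  rs: (w>>4)&0x7=0x5 → R5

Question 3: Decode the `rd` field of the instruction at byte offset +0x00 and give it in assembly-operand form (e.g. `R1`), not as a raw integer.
R2

off 0x00: read 70 b9 as little → 0xb970
  op=0xb970>>10=0x2e ⇒ store (RR)
  [9:7] rd=2 = R2
  [6:4] rs=7 = R7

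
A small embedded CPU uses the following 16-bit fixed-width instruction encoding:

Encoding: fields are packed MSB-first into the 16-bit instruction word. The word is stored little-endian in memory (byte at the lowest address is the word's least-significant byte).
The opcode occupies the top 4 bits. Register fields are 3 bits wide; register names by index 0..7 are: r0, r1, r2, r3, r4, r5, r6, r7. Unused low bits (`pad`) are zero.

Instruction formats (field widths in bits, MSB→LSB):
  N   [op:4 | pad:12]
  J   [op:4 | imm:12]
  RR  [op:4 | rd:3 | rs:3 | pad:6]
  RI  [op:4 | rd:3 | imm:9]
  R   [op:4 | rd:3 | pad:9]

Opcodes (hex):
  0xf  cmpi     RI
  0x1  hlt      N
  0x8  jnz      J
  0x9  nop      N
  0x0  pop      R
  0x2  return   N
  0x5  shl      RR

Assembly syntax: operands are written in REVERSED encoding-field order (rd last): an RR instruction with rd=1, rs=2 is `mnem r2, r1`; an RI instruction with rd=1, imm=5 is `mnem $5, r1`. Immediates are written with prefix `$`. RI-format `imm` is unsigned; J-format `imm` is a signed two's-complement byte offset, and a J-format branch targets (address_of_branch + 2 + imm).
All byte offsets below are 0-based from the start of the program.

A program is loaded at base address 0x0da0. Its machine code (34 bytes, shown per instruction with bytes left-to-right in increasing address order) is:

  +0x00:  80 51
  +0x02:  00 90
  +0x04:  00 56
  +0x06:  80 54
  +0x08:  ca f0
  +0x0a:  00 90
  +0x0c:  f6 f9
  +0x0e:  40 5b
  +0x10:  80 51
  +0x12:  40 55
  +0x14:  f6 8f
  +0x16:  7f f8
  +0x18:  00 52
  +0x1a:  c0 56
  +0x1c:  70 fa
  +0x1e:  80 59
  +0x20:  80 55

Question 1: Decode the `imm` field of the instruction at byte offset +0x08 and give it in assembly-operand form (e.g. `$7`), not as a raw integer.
$202

+0x08: ca f0 ⇒ word 0xf0ca (little)
  top 4b → 0xf → cmpi [RI]
  rd@[11:9]=0x0 ⇒ r0
  imm@[8:0]=0xca ⇒ $202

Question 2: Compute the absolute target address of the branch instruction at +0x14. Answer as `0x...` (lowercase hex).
0x0dac

+0x14: f6 8f ⇒ word 0x8ff6 (little)
  top 4b → 0x8 → jnz [J]
  [11:0] imm=4086 (s12→-10) = $-10
  target = base 0x0da0 + off 0x14 + 2 + imm -10 = 0x0dac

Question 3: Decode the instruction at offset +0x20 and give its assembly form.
@+20  little-endian(80 55) = 0x5580
  top 4b → 0x5 → shl [RR]
  [11:9] rd=2 = r2
  [8:6] rs=6 = r6

shl r6, r2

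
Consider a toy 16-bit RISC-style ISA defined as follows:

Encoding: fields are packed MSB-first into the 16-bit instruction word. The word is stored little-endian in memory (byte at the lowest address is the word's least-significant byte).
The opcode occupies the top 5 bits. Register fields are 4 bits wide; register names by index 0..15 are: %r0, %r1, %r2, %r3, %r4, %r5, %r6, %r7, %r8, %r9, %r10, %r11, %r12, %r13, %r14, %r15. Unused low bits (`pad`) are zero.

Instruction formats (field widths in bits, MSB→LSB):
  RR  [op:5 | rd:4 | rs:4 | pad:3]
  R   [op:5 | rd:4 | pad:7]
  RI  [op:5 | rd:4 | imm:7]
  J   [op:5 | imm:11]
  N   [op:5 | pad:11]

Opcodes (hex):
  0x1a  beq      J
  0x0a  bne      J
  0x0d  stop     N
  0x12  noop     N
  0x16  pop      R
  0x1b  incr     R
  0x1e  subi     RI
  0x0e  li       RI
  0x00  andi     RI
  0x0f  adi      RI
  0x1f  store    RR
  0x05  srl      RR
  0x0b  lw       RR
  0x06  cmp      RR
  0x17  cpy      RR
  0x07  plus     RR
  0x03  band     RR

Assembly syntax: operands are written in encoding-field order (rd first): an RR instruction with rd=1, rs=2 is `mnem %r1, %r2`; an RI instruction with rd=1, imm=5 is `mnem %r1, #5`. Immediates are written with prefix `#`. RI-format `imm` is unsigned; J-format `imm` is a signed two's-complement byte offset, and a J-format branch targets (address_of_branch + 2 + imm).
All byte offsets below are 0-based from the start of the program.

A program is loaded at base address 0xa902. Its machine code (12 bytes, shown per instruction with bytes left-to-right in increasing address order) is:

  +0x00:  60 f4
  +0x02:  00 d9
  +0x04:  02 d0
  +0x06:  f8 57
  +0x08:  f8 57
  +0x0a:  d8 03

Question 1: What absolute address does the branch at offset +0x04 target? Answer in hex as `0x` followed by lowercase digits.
+0x04: 02 d0 ⇒ word 0xd002 (little)
  top 5b → 0x1a → beq [J]
  imm@[10:0]=0x2 ⇒ #2
  target = base 0xa902 + off 0x04 + 2 + imm 2 = 0xa90a

0xa90a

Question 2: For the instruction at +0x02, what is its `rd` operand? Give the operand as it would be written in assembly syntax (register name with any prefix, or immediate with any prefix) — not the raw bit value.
off 0x02: read 00 d9 as little → 0xd900
  top 5b → 0x1b → incr [R]
  rd@[10:7]=0x2 ⇒ %r2

%r2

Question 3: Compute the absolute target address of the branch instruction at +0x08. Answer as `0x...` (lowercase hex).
0xa904

+0x08: f8 57 ⇒ word 0x57f8 (little)
  top 5b → 0xa → bne [J]
  imm: (w>>0)&0x7ff=0x7f8 (s11→-8) → #-8
  target = base 0xa902 + off 0x08 + 2 + imm -8 = 0xa904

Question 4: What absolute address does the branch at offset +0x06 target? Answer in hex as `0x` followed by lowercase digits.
off 0x06: read f8 57 as little → 0x57f8
  op=0x57f8>>11=0xa ⇒ bne (J)
  [10:0] imm=2040 (s11→-8) = #-8
  target = base 0xa902 + off 0x06 + 2 + imm -8 = 0xa902

0xa902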